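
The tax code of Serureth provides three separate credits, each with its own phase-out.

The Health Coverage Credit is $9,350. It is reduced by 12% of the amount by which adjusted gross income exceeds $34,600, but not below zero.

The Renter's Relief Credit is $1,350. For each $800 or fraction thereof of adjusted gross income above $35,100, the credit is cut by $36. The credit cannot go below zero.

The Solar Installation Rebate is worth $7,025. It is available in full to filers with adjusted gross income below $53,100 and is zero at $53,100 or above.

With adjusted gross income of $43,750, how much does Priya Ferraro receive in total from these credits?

$16,231

Health Coverage Credit: 12% of the $9,150 excess over $34,600 is $1,098; credit = $9,350 − $1,098 = $8,252.
Renter's Relief Credit: income exceeds $35,100 by $8,650, which is 11 full-or-partial $800 increments; reduction = 11 × $36 = $396, leaving $954.
Solar Installation Rebate: $43,750 is below the $53,100 cutoff, so the full $7,025 applies.
Total: $8,252 + $954 + $7,025 = $16,231.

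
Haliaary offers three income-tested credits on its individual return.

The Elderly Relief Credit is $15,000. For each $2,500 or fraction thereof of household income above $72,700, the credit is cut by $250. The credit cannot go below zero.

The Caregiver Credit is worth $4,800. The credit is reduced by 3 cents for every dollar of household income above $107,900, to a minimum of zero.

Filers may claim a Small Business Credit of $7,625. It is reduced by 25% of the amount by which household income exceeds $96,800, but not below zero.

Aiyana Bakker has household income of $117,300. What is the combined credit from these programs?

$17,518

Elderly Relief Credit: income exceeds $72,700 by $44,600, which is 18 full-or-partial $2,500 increments; reduction = 18 × $250 = $4,500, leaving $10,500.
Caregiver Credit: 3% of the $9,400 excess over $107,900 is $282; credit = $4,800 − $282 = $4,518.
Small Business Credit: 25% of the $20,500 excess over $96,800 is $5,125; credit = $7,625 − $5,125 = $2,500.
Total: $10,500 + $4,518 + $2,500 = $17,518.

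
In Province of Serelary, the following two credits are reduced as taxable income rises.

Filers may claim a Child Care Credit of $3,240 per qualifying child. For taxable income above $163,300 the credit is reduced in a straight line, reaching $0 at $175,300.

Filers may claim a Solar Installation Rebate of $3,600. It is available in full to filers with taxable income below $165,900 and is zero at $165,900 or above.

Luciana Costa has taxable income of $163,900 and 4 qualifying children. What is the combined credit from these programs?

$15,912

Child Care Credit: base = 4 × $3,240 = $12,960. $163,900 is $600 into a $12,000 phase-out range, leaving 11,400/12,000 of the credit: $12,960 × 11,400/12,000 = $12,312.
Solar Installation Rebate: $163,900 is below the $165,900 cutoff, so the full $3,600 applies.
Total: $12,312 + $3,600 = $15,912.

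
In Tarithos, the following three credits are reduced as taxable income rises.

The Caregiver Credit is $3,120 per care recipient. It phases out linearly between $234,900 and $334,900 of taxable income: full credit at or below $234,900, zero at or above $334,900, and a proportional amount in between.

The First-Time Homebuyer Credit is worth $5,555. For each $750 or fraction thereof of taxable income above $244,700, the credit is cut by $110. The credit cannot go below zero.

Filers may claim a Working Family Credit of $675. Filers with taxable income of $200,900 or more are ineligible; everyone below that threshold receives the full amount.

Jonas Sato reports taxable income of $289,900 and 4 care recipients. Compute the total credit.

$5,616

Caregiver Credit: base = 4 × $3,120 = $12,480. $289,900 is $55,000 into a $100,000 phase-out range, leaving 45,000/100,000 of the credit: $12,480 × 45,000/100,000 = $5,616.
First-Time Homebuyer Credit: income exceeds $244,700 by $45,200 → 61 increments × $110 = $6,710 ≥ base, so the credit is $0.
Working Family Credit: $289,900 meets or exceeds the $200,900 cutoff, so the credit is $0.
Total: $5,616 + $0 + $0 = $5,616.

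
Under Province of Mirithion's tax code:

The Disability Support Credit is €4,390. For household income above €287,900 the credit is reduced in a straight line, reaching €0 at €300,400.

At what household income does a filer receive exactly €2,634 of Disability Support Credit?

€2,634 is 2,634/4,390 of the full €4,390, so 1,756/4,390 of the €12,500 range has been used: income = €287,900 + €12,500 × 1,756/4,390 = €292,900.

€292,900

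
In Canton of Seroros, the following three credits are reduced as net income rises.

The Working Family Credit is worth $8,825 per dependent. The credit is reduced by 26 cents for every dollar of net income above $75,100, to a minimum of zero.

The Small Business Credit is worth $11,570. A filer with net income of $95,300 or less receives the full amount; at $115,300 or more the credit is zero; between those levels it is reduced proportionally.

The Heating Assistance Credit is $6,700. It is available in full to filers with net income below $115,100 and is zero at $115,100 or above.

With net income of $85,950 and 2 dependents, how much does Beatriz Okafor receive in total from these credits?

$33,099

Working Family Credit: base = 2 × $8,825 = $17,650. 26% of the $10,850 excess over $75,100 is $2,821; credit = $17,650 − $2,821 = $14,829.
Small Business Credit: $85,950 is at or below the $95,300 threshold, so the full $11,570 applies.
Heating Assistance Credit: $85,950 is below the $115,100 cutoff, so the full $6,700 applies.
Total: $14,829 + $11,570 + $6,700 = $33,099.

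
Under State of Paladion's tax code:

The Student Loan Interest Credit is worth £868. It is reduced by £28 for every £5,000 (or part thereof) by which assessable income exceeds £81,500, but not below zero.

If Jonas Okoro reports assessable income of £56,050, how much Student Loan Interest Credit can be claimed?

£868

Student Loan Interest Credit: £56,050 is at or below the £81,500 threshold, so the full £868 applies.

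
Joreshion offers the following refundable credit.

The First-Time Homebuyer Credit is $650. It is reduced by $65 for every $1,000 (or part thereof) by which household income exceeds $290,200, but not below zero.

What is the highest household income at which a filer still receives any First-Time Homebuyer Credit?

$299,200

After 9 increments the reduction is 9 × $65 = $585, leaving $65; one more increment wipes it out. Increment 9 ends at excess 9 × $1,000 = $9,000, so the highest qualifying income is $290,200 + $9,000 = $299,200.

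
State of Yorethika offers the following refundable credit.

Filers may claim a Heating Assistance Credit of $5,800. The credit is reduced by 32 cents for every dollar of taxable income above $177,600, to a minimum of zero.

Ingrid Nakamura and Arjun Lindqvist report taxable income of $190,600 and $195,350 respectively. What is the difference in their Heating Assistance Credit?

$1,520

Ingrid ($190,600): Heating Assistance Credit: 32% of the $13,000 excess over $177,600 is $4,160; credit = $5,800 − $4,160 = $1,640.
Arjun ($195,350): Heating Assistance Credit: 32% of the $17,750 excess over $177,600 is $5,680; credit = $5,800 − $5,680 = $120.
Difference: |$1,640 − $120| = $1,520.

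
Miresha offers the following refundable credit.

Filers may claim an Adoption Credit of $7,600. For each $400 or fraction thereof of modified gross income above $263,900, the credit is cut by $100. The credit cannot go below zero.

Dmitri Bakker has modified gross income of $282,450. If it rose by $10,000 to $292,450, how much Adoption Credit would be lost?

$2,500

At $282,450 — income exceeds $263,900 by $18,550, which is 47 full-or-partial $400 increments; reduction = 47 × $100 = $4,700, leaving $2,900.
At $292,450 — income exceeds $263,900 by $28,550, which is 72 full-or-partial $400 increments; reduction = 72 × $100 = $7,200, leaving $400.
Lost: $2,900 − $400 = $2,500.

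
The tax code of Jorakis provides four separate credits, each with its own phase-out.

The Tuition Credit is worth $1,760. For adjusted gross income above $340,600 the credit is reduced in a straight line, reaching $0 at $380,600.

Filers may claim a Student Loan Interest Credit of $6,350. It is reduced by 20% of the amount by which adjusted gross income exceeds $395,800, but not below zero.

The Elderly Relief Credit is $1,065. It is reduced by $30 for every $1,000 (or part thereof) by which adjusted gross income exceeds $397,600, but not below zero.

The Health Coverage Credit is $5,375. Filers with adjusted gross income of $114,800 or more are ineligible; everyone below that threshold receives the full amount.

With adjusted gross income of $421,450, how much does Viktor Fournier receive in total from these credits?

$1,565

Tuition Credit: $421,450 is at or above $380,600, so the credit is $0.
Student Loan Interest Credit: 20% of the $25,650 excess over $395,800 is $5,130; credit = $6,350 − $5,130 = $1,220.
Elderly Relief Credit: income exceeds $397,600 by $23,850, which is 24 full-or-partial $1,000 increments; reduction = 24 × $30 = $720, leaving $345.
Health Coverage Credit: $421,450 meets or exceeds the $114,800 cutoff, so the credit is $0.
Total: $0 + $1,220 + $345 + $0 = $1,565.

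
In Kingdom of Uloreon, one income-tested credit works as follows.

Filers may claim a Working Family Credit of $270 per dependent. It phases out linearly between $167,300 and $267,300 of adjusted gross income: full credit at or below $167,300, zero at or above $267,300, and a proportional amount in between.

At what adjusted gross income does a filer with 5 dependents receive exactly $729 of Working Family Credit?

Full credit = 5 × $270 = $1,350.
$729 is 729/1,350 of the full $1,350, so 621/1,350 of the $100,000 range has been used: income = $167,300 + $100,000 × 621/1,350 = $213,300.

$213,300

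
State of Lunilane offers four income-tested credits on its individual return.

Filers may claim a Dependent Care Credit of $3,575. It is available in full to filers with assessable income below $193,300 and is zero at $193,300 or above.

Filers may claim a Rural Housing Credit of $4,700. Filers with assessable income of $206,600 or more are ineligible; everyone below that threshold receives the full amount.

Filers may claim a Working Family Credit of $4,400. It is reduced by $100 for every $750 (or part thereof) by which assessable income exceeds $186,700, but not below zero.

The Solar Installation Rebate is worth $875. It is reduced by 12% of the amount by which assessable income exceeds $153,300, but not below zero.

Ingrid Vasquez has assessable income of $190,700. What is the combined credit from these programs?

Dependent Care Credit: $190,700 is below the $193,300 cutoff, so the full $3,575 applies.
Rural Housing Credit: $190,700 is below the $206,600 cutoff, so the full $4,700 applies.
Working Family Credit: income exceeds $186,700 by $4,000, which is 6 full-or-partial $750 increments; reduction = 6 × $100 = $600, leaving $3,800.
Solar Installation Rebate: 12% of the $37,400 excess over $153,300 is $4,488 ≥ base, so the credit is $0.
Total: $3,575 + $4,700 + $3,800 + $0 = $12,075.

$12,075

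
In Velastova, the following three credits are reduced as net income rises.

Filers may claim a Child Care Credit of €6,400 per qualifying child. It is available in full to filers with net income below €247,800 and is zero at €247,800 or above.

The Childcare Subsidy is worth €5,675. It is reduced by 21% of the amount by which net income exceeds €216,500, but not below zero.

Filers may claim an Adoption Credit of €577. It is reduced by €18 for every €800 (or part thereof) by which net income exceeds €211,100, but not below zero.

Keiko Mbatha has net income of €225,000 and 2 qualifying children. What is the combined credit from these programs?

€16,943

Child Care Credit: base = 2 × €6,400 = €12,800. €225,000 is below the €247,800 cutoff, so the full €12,800 applies.
Childcare Subsidy: 21% of the €8,500 excess over €216,500 is €1,785; credit = €5,675 − €1,785 = €3,890.
Adoption Credit: income exceeds €211,100 by €13,900, which is 18 full-or-partial €800 increments; reduction = 18 × €18 = €324, leaving €253.
Total: €12,800 + €3,890 + €253 = €16,943.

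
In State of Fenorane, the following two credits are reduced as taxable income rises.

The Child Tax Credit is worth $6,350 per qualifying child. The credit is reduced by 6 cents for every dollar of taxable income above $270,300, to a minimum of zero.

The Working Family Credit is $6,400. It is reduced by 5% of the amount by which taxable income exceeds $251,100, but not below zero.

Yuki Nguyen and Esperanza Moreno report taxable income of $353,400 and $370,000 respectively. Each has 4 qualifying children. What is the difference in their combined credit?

$1,826

Yuki ($353,400): Child Tax Credit: base = 4 × $6,350 = $25,400. 6% of the $83,100 excess over $270,300 is $4,986; credit = $25,400 − $4,986 = $20,414. Working Family Credit: 5% of the $102,300 excess over $251,100 is $5,115; credit = $6,400 − $5,115 = $1,285. total $20,414 + $1,285 = $21,699
Esperanza ($370,000): Child Tax Credit: base = 4 × $6,350 = $25,400. 6% of the $99,700 excess over $270,300 is $5,982; credit = $25,400 − $5,982 = $19,418. Working Family Credit: 5% of the $118,900 excess over $251,100 is $5,945; credit = $6,400 − $5,945 = $455. total $19,418 + $455 = $19,873
Difference: |$21,699 − $19,873| = $1,826.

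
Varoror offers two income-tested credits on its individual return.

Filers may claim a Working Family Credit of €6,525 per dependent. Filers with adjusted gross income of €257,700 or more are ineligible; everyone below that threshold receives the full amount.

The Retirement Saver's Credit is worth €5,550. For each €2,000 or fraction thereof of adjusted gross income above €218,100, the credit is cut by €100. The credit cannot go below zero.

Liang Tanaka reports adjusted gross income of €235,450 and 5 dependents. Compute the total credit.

Working Family Credit: base = 5 × €6,525 = €32,625. €235,450 is below the €257,700 cutoff, so the full €32,625 applies.
Retirement Saver's Credit: income exceeds €218,100 by €17,350, which is 9 full-or-partial €2,000 increments; reduction = 9 × €100 = €900, leaving €4,650.
Total: €32,625 + €4,650 = €37,275.

€37,275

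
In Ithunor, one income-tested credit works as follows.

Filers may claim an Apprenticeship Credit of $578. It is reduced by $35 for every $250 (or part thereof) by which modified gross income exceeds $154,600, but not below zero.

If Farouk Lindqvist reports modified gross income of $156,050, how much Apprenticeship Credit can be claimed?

Apprenticeship Credit: income exceeds $154,600 by $1,450, which is 6 full-or-partial $250 increments; reduction = 6 × $35 = $210, leaving $368.

$368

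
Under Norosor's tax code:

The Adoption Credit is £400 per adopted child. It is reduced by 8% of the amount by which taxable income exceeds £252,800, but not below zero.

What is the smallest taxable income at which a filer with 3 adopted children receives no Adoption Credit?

£267,800

Full credit = 3 × £400 = £1,200.
The credit falls by 8% of each pound above £252,800, so it reaches zero when the excess is £1,200 / 8% = £15,000: income = £252,800 + £15,000 = £267,800.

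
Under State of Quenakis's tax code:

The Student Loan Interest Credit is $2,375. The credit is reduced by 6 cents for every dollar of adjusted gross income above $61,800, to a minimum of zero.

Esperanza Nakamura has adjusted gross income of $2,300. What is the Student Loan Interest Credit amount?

Student Loan Interest Credit: $2,300 is at or below the $61,800 threshold, so the full $2,375 applies.

$2,375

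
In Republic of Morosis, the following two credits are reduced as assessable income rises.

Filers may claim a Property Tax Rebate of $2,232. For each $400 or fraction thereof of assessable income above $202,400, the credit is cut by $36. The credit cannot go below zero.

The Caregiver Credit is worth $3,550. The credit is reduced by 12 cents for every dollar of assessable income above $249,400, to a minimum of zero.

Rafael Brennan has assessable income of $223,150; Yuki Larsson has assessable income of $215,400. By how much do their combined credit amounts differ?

$684

Rafael ($223,150): Property Tax Rebate: income exceeds $202,400 by $20,750, which is 52 full-or-partial $400 increments; reduction = 52 × $36 = $1,872, leaving $360. Caregiver Credit: $223,150 is at or below the $249,400 threshold, so the full $3,550 applies. total $360 + $3,550 = $3,910
Yuki ($215,400): Property Tax Rebate: income exceeds $202,400 by $13,000, which is 33 full-or-partial $400 increments; reduction = 33 × $36 = $1,188, leaving $1,044. Caregiver Credit: $215,400 is at or below the $249,400 threshold, so the full $3,550 applies. total $1,044 + $3,550 = $4,594
Difference: |$3,910 − $4,594| = $684.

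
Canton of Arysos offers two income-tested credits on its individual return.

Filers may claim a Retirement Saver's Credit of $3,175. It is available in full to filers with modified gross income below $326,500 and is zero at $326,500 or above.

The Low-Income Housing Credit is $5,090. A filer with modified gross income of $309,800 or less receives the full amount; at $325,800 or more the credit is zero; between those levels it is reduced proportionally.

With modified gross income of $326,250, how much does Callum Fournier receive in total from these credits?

$3,175

Retirement Saver's Credit: $326,250 is below the $326,500 cutoff, so the full $3,175 applies.
Low-Income Housing Credit: $326,250 is at or above $325,800, so the credit is $0.
Total: $3,175 + $0 = $3,175.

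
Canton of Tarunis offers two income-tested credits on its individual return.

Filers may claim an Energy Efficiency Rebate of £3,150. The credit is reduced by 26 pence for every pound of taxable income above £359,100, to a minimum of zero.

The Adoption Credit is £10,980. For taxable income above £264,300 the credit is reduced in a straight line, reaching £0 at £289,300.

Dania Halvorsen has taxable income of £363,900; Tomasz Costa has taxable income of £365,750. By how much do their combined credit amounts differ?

£481

Dania (£363,900): Energy Efficiency Rebate: 26% of the £4,800 excess over £359,100 is £1,248; credit = £3,150 − £1,248 = £1,902. Adoption Credit: £363,900 is at or above £289,300, so the credit is £0. total £1,902 + £0 = £1,902
Tomasz (£365,750): Energy Efficiency Rebate: 26% of the £6,650 excess over £359,100 is £1,729; credit = £3,150 − £1,729 = £1,421. Adoption Credit: £365,750 is at or above £289,300, so the credit is £0. total £1,421 + £0 = £1,421
Difference: |£1,902 − £1,421| = £481.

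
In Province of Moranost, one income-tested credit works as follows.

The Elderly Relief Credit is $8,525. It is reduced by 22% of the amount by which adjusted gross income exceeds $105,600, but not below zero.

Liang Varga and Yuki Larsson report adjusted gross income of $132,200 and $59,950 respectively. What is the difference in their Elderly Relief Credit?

Liang ($132,200): Elderly Relief Credit: 22% of the $26,600 excess over $105,600 is $5,852; credit = $8,525 − $5,852 = $2,673.
Yuki ($59,950): Elderly Relief Credit: $59,950 is at or below the $105,600 threshold, so the full $8,525 applies.
Difference: |$2,673 − $8,525| = $5,852.

$5,852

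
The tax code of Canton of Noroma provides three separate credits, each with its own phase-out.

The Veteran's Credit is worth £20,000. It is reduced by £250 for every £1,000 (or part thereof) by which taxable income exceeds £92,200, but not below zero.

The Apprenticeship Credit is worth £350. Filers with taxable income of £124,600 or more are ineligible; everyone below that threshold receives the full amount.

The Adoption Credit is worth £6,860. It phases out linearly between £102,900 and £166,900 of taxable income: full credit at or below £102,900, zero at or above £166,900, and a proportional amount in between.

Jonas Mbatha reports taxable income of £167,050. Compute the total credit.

Veteran's Credit: income exceeds £92,200 by £74,850, which is 75 full-or-partial £1,000 increments; reduction = 75 × £250 = £18,750, leaving £1,250.
Apprenticeship Credit: £167,050 meets or exceeds the £124,600 cutoff, so the credit is £0.
Adoption Credit: £167,050 is at or above £166,900, so the credit is £0.
Total: £1,250 + £0 + £0 = £1,250.

£1,250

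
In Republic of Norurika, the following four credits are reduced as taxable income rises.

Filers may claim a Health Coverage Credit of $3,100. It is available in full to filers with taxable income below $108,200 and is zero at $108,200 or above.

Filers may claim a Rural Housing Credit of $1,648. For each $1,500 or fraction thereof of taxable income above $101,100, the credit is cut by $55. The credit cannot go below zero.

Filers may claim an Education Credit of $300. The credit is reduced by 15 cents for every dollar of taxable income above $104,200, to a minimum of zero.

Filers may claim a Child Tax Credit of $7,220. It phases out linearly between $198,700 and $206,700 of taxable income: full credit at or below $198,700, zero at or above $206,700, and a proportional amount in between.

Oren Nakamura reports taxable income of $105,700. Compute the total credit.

$11,823

Health Coverage Credit: $105,700 is below the $108,200 cutoff, so the full $3,100 applies.
Rural Housing Credit: income exceeds $101,100 by $4,600, which is 4 full-or-partial $1,500 increments; reduction = 4 × $55 = $220, leaving $1,428.
Education Credit: 15% of the $1,500 excess over $104,200 is $225; credit = $300 − $225 = $75.
Child Tax Credit: $105,700 is at or below the $198,700 threshold, so the full $7,220 applies.
Total: $3,100 + $1,428 + $75 + $7,220 = $11,823.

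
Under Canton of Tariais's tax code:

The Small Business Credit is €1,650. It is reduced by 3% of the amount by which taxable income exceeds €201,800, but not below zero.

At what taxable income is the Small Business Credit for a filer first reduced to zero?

The credit falls by 3% of each euro above €201,800, so it reaches zero when the excess is €1,650 / 3% = €55,000: income = €201,800 + €55,000 = €256,800.

€256,800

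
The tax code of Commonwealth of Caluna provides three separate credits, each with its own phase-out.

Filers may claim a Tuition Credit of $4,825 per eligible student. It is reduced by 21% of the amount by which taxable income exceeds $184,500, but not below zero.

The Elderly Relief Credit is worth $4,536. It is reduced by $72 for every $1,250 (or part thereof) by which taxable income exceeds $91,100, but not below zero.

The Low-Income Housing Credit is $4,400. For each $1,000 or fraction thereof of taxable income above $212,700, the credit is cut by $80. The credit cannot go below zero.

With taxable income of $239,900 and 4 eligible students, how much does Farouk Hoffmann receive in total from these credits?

$9,826

Tuition Credit: base = 4 × $4,825 = $19,300. 21% of the $55,400 excess over $184,500 is $11,634; credit = $19,300 − $11,634 = $7,666.
Elderly Relief Credit: income exceeds $91,100 by $148,800 → 120 increments × $72 = $8,640 ≥ base, so the credit is $0.
Low-Income Housing Credit: income exceeds $212,700 by $27,200, which is 28 full-or-partial $1,000 increments; reduction = 28 × $80 = $2,240, leaving $2,160.
Total: $7,666 + $0 + $2,160 = $9,826.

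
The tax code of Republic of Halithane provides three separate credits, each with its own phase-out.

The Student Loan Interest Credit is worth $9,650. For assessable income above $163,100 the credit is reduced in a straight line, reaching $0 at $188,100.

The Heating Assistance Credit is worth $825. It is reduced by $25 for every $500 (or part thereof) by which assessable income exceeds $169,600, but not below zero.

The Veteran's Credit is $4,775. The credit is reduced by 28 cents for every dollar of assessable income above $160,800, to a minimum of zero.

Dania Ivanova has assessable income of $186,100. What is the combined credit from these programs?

Student Loan Interest Credit: $186,100 is $23,000 into a $25,000 phase-out range, leaving 2,000/25,000 of the credit: $9,650 × 2,000/25,000 = $772.
Heating Assistance Credit: income exceeds $169,600 by $16,500 → 33 increments × $25 = $825 ≥ base, so the credit is $0.
Veteran's Credit: 28% of the $25,300 excess over $160,800 is $7,084 ≥ base, so the credit is $0.
Total: $772 + $0 + $0 = $772.

$772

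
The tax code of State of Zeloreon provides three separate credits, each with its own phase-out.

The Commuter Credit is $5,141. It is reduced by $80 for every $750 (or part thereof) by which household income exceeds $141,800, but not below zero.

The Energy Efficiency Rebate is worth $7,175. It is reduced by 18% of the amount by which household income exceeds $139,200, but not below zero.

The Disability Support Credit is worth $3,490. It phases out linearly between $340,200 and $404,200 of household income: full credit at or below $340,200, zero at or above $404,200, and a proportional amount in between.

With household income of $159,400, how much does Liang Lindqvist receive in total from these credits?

Commuter Credit: income exceeds $141,800 by $17,600, which is 24 full-or-partial $750 increments; reduction = 24 × $80 = $1,920, leaving $3,221.
Energy Efficiency Rebate: 18% of the $20,200 excess over $139,200 is $3,636; credit = $7,175 − $3,636 = $3,539.
Disability Support Credit: $159,400 is at or below the $340,200 threshold, so the full $3,490 applies.
Total: $3,221 + $3,539 + $3,490 = $10,250.

$10,250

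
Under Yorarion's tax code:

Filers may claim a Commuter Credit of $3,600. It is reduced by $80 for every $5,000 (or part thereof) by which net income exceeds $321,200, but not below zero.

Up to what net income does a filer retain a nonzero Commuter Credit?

$541,200

After 44 increments the reduction is 44 × $80 = $3,520, leaving $80; one more increment wipes it out. Increment 44 ends at excess 44 × $5,000 = $220,000, so the highest qualifying income is $321,200 + $220,000 = $541,200.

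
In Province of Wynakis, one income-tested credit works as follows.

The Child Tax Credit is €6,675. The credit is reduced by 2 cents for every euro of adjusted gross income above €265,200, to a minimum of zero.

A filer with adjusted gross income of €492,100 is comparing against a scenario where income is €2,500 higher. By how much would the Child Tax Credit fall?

At €492,100 — 2% of the €226,900 excess over €265,200 is €4,538; credit = €6,675 − €4,538 = €2,137.
At €494,600 — 2% of the €229,400 excess over €265,200 is €4,588; credit = €6,675 − €4,588 = €2,087.
Lost: €2,137 − €2,087 = €50.

€50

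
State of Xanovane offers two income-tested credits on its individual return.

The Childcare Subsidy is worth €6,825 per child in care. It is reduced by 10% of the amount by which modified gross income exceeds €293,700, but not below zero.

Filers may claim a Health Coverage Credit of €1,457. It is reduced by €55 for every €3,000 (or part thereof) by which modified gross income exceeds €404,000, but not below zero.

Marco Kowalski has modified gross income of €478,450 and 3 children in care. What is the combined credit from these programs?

Childcare Subsidy: base = 3 × €6,825 = €20,475. 10% of the €184,750 excess over €293,700 is €18,475; credit = €20,475 − €18,475 = €2,000.
Health Coverage Credit: income exceeds €404,000 by €74,450, which is 25 full-or-partial €3,000 increments; reduction = 25 × €55 = €1,375, leaving €82.
Total: €2,000 + €82 = €2,082.

€2,082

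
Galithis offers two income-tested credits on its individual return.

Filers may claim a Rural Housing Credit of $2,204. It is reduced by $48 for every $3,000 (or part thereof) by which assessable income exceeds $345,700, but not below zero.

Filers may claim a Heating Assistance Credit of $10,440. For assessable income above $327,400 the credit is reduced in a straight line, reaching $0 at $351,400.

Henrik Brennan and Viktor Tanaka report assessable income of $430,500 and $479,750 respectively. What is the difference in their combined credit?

$768

Henrik ($430,500): Rural Housing Credit: income exceeds $345,700 by $84,800, which is 29 full-or-partial $3,000 increments; reduction = 29 × $48 = $1,392, leaving $812. Heating Assistance Credit: $430,500 is at or above $351,400, so the credit is $0. total $812 + $0 = $812
Viktor ($479,750): Rural Housing Credit: income exceeds $345,700 by $134,050, which is 45 full-or-partial $3,000 increments; reduction = 45 × $48 = $2,160, leaving $44. Heating Assistance Credit: $479,750 is at or above $351,400, so the credit is $0. total $44 + $0 = $44
Difference: |$812 − $44| = $768.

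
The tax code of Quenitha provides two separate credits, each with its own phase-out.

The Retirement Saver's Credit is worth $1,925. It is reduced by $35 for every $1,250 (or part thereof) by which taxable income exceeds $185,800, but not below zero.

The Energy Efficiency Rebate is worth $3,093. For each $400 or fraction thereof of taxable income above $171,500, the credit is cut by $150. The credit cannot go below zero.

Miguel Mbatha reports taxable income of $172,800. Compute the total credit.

$4,418

Retirement Saver's Credit: $172,800 is at or below the $185,800 threshold, so the full $1,925 applies.
Energy Efficiency Rebate: income exceeds $171,500 by $1,300, which is 4 full-or-partial $400 increments; reduction = 4 × $150 = $600, leaving $2,493.
Total: $1,925 + $2,493 = $4,418.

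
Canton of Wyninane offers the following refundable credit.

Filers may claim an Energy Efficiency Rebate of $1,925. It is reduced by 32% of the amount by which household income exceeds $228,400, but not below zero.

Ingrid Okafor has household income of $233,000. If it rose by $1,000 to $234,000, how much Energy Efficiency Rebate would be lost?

$320

At $233,000 — 32% of the $4,600 excess over $228,400 is $1,472; credit = $1,925 − $1,472 = $453.
At $234,000 — 32% of the $5,600 excess over $228,400 is $1,792; credit = $1,925 − $1,792 = $133.
Lost: $453 − $133 = $320.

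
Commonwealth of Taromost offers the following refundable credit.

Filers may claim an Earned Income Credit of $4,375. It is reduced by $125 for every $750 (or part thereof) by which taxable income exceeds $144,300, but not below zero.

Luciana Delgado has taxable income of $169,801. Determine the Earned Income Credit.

$0

Earned Income Credit: income exceeds $144,300 by $25,501 → 35 increments × $125 = $4,375 ≥ base, so the credit is $0.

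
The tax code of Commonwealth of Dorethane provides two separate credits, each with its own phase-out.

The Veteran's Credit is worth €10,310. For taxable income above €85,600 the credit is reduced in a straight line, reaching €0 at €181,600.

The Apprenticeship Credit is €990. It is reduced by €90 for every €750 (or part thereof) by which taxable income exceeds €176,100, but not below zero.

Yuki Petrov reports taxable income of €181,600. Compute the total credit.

€270

Veteran's Credit: €181,600 is at or above €181,600, so the credit is €0.
Apprenticeship Credit: income exceeds €176,100 by €5,500, which is 8 full-or-partial €750 increments; reduction = 8 × €90 = €720, leaving €270.
Total: €0 + €270 = €270.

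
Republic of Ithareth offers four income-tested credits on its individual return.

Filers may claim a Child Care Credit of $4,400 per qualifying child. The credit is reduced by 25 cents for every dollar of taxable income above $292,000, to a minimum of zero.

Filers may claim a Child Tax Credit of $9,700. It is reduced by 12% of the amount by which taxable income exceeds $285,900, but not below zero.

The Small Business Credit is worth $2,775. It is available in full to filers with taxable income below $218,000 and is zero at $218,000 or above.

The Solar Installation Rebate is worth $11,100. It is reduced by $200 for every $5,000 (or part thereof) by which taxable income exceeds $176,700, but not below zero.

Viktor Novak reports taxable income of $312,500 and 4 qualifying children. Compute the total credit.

$24,483

Child Care Credit: base = 4 × $4,400 = $17,600. 25% of the $20,500 excess over $292,000 is $5,125; credit = $17,600 − $5,125 = $12,475.
Child Tax Credit: 12% of the $26,600 excess over $285,900 is $3,192; credit = $9,700 − $3,192 = $6,508.
Small Business Credit: $312,500 meets or exceeds the $218,000 cutoff, so the credit is $0.
Solar Installation Rebate: income exceeds $176,700 by $135,800, which is 28 full-or-partial $5,000 increments; reduction = 28 × $200 = $5,600, leaving $5,500.
Total: $12,475 + $6,508 + $0 + $5,500 = $24,483.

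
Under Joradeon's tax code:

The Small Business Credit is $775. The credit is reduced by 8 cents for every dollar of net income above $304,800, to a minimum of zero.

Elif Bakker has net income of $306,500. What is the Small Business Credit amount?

Small Business Credit: 8% of the $1,700 excess over $304,800 is $136; credit = $775 − $136 = $639.

$639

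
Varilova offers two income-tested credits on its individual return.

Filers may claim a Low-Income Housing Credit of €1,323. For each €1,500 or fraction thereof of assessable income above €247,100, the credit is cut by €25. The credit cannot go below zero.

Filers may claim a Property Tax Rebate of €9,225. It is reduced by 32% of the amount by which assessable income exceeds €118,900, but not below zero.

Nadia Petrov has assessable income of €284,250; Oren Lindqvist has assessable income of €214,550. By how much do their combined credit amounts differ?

€625

Nadia (€284,250): Low-Income Housing Credit: income exceeds €247,100 by €37,150, which is 25 full-or-partial €1,500 increments; reduction = 25 × €25 = €625, leaving €698. Property Tax Rebate: 32% of the €165,350 excess over €118,900 is €52,912 ≥ base, so the credit is €0. total €698 + €0 = €698
Oren (€214,550): Low-Income Housing Credit: €214,550 is at or below the €247,100 threshold, so the full €1,323 applies. Property Tax Rebate: 32% of the €95,650 excess over €118,900 is €30,608 ≥ base, so the credit is €0. total €1,323 + €0 = €1,323
Difference: |€698 − €1,323| = €625.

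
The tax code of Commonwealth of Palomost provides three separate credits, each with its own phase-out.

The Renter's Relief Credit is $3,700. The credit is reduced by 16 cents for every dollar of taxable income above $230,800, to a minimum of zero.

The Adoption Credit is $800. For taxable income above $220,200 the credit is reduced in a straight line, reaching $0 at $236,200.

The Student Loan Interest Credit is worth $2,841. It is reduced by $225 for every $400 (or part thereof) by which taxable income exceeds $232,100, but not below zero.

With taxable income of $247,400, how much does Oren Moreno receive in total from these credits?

Renter's Relief Credit: 16% of the $16,600 excess over $230,800 is $2,656; credit = $3,700 − $2,656 = $1,044.
Adoption Credit: $247,400 is at or above $236,200, so the credit is $0.
Student Loan Interest Credit: income exceeds $232,100 by $15,300 → 39 increments × $225 = $8,775 ≥ base, so the credit is $0.
Total: $1,044 + $0 + $0 = $1,044.

$1,044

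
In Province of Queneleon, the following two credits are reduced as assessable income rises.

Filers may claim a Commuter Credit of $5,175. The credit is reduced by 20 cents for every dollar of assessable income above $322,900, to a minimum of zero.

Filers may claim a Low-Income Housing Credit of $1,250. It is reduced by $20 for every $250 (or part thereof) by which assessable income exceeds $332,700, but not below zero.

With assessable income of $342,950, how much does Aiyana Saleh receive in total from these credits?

$1,595

Commuter Credit: 20% of the $20,050 excess over $322,900 is $4,010; credit = $5,175 − $4,010 = $1,165.
Low-Income Housing Credit: income exceeds $332,700 by $10,250, which is 41 full-or-partial $250 increments; reduction = 41 × $20 = $820, leaving $430.
Total: $1,165 + $430 = $1,595.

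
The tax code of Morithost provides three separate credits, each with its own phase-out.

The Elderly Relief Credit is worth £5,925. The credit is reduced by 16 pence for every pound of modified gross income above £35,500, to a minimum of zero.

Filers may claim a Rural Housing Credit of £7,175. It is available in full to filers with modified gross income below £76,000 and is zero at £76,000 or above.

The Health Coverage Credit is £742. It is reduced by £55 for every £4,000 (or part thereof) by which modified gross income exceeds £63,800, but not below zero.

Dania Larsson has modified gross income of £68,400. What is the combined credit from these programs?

£8,468

Elderly Relief Credit: 16% of the £32,900 excess over £35,500 is £5,264; credit = £5,925 − £5,264 = £661.
Rural Housing Credit: £68,400 is below the £76,000 cutoff, so the full £7,175 applies.
Health Coverage Credit: income exceeds £63,800 by £4,600, which is 2 full-or-partial £4,000 increments; reduction = 2 × £55 = £110, leaving £632.
Total: £661 + £7,175 + £632 = £8,468.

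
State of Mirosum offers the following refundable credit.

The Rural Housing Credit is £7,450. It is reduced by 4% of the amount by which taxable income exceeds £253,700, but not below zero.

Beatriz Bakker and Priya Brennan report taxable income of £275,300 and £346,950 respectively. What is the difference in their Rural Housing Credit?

£2,866

Beatriz (£275,300): Rural Housing Credit: 4% of the £21,600 excess over £253,700 is £864; credit = £7,450 − £864 = £6,586.
Priya (£346,950): Rural Housing Credit: 4% of the £93,250 excess over £253,700 is £3,730; credit = £7,450 − £3,730 = £3,720.
Difference: |£6,586 − £3,720| = £2,866.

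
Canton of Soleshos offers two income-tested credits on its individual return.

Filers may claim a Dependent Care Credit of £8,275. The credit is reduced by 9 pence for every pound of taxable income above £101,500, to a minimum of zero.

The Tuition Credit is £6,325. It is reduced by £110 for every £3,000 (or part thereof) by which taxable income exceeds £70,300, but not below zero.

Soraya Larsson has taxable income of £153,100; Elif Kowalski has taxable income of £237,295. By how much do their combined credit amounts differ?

£6,711

Soraya (£153,100): Dependent Care Credit: 9% of the £51,600 excess over £101,500 is £4,644; credit = £8,275 − £4,644 = £3,631. Tuition Credit: income exceeds £70,300 by £82,800, which is 28 full-or-partial £3,000 increments; reduction = 28 × £110 = £3,080, leaving £3,245. total £3,631 + £3,245 = £6,876
Elif (£237,295): Dependent Care Credit: 9% of the £135,795 excess over £101,500 is £12,221.55 ≥ base, so the credit is £0. Tuition Credit: income exceeds £70,300 by £166,995, which is 56 full-or-partial £3,000 increments; reduction = 56 × £110 = £6,160, leaving £165. total £0 + £165 = £165
Difference: |£6,876 − £165| = £6,711.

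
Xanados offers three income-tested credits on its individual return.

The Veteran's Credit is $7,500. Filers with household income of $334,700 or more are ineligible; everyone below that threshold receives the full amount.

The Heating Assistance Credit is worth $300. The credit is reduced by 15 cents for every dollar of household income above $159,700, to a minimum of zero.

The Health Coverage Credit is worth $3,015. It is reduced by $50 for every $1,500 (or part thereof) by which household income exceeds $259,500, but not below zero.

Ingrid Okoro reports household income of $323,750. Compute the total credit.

$8,365

Veteran's Credit: $323,750 is below the $334,700 cutoff, so the full $7,500 applies.
Heating Assistance Credit: 15% of the $164,050 excess over $159,700 is $24,607.50 ≥ base, so the credit is $0.
Health Coverage Credit: income exceeds $259,500 by $64,250, which is 43 full-or-partial $1,500 increments; reduction = 43 × $50 = $2,150, leaving $865.
Total: $7,500 + $0 + $865 = $8,365.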